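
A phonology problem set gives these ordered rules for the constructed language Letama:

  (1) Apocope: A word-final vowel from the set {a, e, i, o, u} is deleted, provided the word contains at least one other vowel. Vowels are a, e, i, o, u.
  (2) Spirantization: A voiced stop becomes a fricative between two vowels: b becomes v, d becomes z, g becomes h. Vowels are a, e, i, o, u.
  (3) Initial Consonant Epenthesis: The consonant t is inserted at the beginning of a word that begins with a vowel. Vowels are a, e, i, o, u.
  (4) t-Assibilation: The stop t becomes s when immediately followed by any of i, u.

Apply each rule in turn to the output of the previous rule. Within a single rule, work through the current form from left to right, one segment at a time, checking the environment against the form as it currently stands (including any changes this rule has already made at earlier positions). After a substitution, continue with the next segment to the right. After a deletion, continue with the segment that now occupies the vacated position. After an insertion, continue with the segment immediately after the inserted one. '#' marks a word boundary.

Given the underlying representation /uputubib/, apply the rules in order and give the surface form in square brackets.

(1) Apocope: no change — [uputubib]
(2) Spirantization: [uputubib] → [uputuvib]
(3) Initial Consonant Epenthesis: [uputuvib] → [tuputuvib]
(4) t-Assibilation: [tuputuvib] → [supusuvib]

[supusuvib]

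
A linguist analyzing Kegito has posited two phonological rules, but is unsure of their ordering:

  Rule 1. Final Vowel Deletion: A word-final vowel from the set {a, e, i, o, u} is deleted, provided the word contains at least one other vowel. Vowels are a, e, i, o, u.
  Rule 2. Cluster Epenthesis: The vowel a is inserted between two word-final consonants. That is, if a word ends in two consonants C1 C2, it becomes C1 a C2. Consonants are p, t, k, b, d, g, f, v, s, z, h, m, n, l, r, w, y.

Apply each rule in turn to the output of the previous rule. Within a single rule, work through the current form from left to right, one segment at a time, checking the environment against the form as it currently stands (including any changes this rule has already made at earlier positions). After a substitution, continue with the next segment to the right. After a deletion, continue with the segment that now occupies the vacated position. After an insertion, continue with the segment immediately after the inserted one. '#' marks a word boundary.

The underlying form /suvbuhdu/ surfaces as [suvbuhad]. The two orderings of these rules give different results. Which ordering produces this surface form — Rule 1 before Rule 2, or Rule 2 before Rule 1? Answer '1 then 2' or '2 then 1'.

1 then 2

Order 1 then 2:
  1 Final Vowel Deletion: [suvbuhdu] → [suvbuhd]
  2 Cluster Epenthesis: [suvbuhd] → [suvbuhad]
  result: [suvbuhad]
Order 2 then 1:
  2 Cluster Epenthesis: no change — [suvbuhdu]
  1 Final Vowel Deletion: [suvbuhdu] → [suvbuhd]
  result: [suvbuhd]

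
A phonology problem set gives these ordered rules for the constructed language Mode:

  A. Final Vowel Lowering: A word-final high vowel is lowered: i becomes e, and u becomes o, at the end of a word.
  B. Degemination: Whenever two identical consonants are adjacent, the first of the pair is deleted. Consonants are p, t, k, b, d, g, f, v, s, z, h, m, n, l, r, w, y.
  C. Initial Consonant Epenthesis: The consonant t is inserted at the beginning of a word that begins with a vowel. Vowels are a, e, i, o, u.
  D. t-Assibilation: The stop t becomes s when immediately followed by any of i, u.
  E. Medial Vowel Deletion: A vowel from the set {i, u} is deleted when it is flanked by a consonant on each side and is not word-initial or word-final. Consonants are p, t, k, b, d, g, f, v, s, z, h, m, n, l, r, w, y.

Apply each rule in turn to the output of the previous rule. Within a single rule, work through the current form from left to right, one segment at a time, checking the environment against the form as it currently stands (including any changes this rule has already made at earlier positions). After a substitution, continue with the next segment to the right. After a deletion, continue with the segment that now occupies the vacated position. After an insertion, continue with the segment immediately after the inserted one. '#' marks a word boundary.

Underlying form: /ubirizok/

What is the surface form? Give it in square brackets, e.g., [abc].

A Final Vowel Lowering: no change — [ubirizok]
B Degemination: no change — [ubirizok]
C Initial Consonant Epenthesis: [ubirizok] → [tubirizok]
D t-Assibilation: [tubirizok] → [subirizok]
E Medial Vowel Deletion: [subirizok] → [sbrzok]

[sbrzok]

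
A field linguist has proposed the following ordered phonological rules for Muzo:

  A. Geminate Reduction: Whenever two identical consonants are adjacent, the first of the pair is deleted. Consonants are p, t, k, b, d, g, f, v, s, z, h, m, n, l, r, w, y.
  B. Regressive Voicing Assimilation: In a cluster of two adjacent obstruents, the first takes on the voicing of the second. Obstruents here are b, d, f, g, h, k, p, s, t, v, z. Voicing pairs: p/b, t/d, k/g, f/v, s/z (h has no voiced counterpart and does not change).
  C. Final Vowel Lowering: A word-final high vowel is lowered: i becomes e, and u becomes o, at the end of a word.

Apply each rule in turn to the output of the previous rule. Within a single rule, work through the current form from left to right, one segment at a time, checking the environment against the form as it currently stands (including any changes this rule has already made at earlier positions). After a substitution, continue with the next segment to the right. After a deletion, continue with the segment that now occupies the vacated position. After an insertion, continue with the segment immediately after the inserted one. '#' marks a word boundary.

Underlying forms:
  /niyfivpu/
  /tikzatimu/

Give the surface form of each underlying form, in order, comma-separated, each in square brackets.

[niyfifpo], [tigzatimo]

/niyfivpu/:
  A Geminate Reduction: no change — [niyfivpu]
  B Regressive Voicing Assimilation: [niyfivpu] → [niyfifpu]
  C Final Vowel Lowering: [niyfifpu] → [niyfifpo]
/tikzatimu/:
  A Geminate Reduction: no change — [tikzatimu]
  B Regressive Voicing Assimilation: [tikzatimu] → [tigzatimu]
  C Final Vowel Lowering: [tigzatimu] → [tigzatimo]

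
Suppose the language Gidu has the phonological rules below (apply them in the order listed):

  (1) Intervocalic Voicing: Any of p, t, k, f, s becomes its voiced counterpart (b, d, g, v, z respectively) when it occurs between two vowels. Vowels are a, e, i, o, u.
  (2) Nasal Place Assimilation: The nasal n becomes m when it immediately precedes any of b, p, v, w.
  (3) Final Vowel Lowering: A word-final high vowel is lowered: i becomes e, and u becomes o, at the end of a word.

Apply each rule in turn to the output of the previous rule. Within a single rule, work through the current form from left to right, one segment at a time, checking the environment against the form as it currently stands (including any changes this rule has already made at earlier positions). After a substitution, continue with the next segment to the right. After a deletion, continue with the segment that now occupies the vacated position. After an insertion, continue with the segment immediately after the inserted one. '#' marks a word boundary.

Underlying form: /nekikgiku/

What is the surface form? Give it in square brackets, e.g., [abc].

[negikgigo]

(1) Intervocalic Voicing: [nekikgiku] → [negikgigu]
(2) Nasal Place Assimilation: no change — [negikgigu]
(3) Final Vowel Lowering: [negikgigu] → [negikgigo]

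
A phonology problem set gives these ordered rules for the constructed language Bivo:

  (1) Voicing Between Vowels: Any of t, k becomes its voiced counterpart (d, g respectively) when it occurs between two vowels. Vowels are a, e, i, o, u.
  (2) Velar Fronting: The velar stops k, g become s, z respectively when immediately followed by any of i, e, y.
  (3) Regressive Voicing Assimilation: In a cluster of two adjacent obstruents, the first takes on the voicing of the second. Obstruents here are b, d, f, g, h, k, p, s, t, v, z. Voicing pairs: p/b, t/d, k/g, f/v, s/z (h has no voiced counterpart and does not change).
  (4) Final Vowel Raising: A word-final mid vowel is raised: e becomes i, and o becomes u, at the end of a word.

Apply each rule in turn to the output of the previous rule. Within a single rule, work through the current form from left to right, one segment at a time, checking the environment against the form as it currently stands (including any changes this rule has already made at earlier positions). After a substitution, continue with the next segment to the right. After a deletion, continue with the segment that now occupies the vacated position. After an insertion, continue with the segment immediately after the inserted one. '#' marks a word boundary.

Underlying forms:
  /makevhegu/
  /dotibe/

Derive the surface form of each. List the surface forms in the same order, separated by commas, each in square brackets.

[mazefhegu], [dodibi]

/makevhegu/:
  (1) Voicing Between Vowels: [makevhegu] → [magevhegu]
  (2) Velar Fronting: [magevhegu] → [mazevhegu]
  (3) Regressive Voicing Assimilation: [mazevhegu] → [mazefhegu]
  (4) Final Vowel Raising: no change — [mazefhegu]
/dotibe/:
  (1) Voicing Between Vowels: [dotibe] → [dodibe]
  (2) Velar Fronting: no change — [dodibe]
  (3) Regressive Voicing Assimilation: no change — [dodibe]
  (4) Final Vowel Raising: [dodibe] → [dodibi]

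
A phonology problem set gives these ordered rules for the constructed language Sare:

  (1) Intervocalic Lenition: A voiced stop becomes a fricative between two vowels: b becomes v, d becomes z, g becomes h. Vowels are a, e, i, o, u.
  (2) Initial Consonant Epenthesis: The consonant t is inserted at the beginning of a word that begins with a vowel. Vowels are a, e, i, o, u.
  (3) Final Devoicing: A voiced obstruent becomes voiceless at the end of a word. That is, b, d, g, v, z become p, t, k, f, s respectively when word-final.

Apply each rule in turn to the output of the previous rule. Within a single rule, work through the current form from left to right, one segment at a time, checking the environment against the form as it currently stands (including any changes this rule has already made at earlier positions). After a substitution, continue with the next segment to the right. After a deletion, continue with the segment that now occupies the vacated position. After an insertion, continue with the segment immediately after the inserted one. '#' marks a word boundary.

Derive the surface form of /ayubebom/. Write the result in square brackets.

(1) Intervocalic Lenition: [ayubebom] → [ayuvevom]
(2) Initial Consonant Epenthesis: [ayuvevom] → [tayuvevom]
(3) Final Devoicing: no change — [tayuvevom]

[tayuvevom]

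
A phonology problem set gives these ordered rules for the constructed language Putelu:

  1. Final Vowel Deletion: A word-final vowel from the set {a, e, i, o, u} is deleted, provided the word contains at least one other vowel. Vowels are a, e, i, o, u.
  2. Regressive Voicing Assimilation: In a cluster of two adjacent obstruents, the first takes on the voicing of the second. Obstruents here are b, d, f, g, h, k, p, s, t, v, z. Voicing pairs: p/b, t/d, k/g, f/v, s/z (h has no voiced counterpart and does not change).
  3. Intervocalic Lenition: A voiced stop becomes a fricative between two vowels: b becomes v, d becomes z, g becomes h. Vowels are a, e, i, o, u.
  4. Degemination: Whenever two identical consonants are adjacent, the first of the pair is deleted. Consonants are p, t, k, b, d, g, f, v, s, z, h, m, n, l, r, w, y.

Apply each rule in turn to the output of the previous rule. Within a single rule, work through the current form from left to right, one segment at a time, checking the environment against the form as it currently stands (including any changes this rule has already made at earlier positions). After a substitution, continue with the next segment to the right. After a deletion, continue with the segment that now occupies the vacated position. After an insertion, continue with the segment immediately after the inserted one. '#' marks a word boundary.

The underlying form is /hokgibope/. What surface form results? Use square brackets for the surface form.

1 Final Vowel Deletion: [hokgibope] → [hokgibop]
2 Regressive Voicing Assimilation: [hokgibop] → [hoggibop]
3 Intervocalic Lenition: [hoggibop] → [hoggivop]
4 Degemination: [hoggivop] → [hogivop]

[hogivop]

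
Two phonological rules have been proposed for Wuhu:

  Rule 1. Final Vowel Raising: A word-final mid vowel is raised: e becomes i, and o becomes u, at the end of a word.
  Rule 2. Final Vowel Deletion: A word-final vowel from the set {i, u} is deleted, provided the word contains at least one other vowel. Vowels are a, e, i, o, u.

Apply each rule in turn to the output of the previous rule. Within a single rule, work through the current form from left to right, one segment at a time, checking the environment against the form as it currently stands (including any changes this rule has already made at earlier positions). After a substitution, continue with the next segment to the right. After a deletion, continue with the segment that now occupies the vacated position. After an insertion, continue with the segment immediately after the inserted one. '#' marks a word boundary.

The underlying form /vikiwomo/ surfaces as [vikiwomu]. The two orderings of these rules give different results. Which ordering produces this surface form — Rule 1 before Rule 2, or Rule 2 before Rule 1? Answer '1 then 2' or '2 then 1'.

2 then 1

Order 1 then 2:
  1 Final Vowel Raising: [vikiwomo] → [vikiwomu]
  2 Final Vowel Deletion: [vikiwomu] → [vikiwom]
  result: [vikiwom]
Order 2 then 1:
  2 Final Vowel Deletion: no change — [vikiwomo]
  1 Final Vowel Raising: [vikiwomo] → [vikiwomu]
  result: [vikiwomu]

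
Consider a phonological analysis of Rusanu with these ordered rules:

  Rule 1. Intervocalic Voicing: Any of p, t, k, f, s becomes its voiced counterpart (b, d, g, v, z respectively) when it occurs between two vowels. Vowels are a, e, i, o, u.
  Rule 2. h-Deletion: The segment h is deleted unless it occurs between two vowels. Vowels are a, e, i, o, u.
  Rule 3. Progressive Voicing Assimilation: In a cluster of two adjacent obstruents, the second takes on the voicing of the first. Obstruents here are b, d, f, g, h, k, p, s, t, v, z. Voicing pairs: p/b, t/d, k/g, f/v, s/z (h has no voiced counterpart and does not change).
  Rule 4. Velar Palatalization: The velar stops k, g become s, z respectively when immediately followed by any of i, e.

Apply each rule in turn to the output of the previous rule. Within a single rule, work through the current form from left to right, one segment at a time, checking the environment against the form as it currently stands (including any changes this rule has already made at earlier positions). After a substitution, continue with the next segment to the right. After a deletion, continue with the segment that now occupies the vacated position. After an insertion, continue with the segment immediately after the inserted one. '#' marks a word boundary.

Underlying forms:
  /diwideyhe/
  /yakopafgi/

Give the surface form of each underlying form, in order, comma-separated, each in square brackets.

/diwideyhe/:
  Rule 1 Intervocalic Voicing: no change — [diwideyhe]
  Rule 2 h-Deletion: [diwideyhe] → [diwideye]
  Rule 3 Progressive Voicing Assimilation: no change — [diwideye]
  Rule 4 Velar Palatalization: no change — [diwideye]
/yakopafgi/:
  Rule 1 Intervocalic Voicing: [yakopafgi] → [yagobafgi]
  Rule 2 h-Deletion: no change — [yagobafgi]
  Rule 3 Progressive Voicing Assimilation: [yagobafgi] → [yagobafki]
  Rule 4 Velar Palatalization: [yagobafki] → [yagobafsi]

[diwideye], [yagobafsi]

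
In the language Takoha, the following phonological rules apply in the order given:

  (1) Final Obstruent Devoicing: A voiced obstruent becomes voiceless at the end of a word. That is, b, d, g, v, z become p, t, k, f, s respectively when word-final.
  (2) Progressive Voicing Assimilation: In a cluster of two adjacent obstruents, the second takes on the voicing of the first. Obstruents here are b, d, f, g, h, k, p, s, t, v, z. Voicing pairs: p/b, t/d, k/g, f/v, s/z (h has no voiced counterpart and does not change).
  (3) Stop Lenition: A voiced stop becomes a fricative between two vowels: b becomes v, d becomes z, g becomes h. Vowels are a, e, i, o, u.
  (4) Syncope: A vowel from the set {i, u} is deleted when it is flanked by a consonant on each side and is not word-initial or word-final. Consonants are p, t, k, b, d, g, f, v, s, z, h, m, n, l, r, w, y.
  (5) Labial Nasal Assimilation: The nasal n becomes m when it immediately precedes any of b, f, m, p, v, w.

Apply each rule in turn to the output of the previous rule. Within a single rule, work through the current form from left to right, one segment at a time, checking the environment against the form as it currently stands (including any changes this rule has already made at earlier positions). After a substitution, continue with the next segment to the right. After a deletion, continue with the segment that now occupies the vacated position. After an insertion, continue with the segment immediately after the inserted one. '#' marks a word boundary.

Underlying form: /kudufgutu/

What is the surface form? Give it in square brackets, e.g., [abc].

[kzfktu]

(1) Final Obstruent Devoicing: no change — [kudufgutu]
(2) Progressive Voicing Assimilation: [kudufgutu] → [kudufkutu]
(3) Stop Lenition: [kudufkutu] → [kuzufkutu]
(4) Syncope: [kuzufkutu] → [kzfktu]
(5) Labial Nasal Assimilation: no change — [kzfktu]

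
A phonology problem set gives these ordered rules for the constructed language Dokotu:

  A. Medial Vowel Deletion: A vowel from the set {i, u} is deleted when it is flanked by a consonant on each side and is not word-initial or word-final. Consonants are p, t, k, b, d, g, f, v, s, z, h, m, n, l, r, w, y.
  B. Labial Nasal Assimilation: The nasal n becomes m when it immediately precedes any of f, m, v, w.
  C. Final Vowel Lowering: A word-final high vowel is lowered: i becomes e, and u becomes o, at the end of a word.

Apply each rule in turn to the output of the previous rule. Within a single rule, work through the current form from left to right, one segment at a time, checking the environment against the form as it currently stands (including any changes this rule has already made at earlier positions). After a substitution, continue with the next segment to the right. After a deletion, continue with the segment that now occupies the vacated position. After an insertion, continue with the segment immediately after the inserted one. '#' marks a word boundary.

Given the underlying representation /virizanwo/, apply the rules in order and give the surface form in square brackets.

[vrzamwo]

A Medial Vowel Deletion: [virizanwo] → [vrzanwo]
B Labial Nasal Assimilation: [vrzanwo] → [vrzamwo]
C Final Vowel Lowering: no change — [vrzamwo]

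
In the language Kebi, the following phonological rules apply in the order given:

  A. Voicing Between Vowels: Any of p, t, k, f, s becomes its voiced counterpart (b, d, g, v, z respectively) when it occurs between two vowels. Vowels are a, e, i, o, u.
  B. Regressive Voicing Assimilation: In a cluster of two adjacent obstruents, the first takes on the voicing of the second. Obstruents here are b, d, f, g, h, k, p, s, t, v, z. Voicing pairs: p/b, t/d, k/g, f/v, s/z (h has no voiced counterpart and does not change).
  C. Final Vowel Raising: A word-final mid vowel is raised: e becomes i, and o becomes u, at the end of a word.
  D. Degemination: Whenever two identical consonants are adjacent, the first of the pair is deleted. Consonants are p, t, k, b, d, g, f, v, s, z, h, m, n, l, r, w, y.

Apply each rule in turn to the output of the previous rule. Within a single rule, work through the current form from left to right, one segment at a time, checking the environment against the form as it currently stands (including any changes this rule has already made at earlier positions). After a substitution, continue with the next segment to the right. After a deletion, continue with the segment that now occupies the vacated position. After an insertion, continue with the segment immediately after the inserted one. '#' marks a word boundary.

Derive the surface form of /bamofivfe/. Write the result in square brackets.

A Voicing Between Vowels: [bamofivfe] → [bamovivfe]
B Regressive Voicing Assimilation: [bamovivfe] → [bamoviffe]
C Final Vowel Raising: [bamoviffe] → [bamoviffi]
D Degemination: [bamoviffi] → [bamovifi]

[bamovifi]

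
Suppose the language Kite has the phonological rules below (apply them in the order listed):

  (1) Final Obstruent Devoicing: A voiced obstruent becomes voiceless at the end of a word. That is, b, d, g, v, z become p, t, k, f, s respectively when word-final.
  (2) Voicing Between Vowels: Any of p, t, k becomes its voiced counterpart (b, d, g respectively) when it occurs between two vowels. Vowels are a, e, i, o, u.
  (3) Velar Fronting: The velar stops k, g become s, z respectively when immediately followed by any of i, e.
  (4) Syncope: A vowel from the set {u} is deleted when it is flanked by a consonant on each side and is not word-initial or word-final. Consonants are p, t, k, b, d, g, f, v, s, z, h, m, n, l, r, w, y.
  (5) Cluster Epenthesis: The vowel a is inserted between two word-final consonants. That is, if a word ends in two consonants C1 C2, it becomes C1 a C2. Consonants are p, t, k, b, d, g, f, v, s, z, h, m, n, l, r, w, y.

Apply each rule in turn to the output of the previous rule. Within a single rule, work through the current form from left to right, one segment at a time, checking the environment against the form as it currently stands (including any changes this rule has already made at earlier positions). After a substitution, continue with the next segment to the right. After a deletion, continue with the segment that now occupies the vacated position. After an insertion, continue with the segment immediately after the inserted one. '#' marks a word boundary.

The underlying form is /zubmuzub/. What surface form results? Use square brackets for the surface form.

(1) Final Obstruent Devoicing: [zubmuzub] → [zubmuzup]
(2) Voicing Between Vowels: no change — [zubmuzup]
(3) Velar Fronting: no change — [zubmuzup]
(4) Syncope: [zubmuzup] → [zbmzp]
(5) Cluster Epenthesis: [zbmzp] → [zbmzap]

[zbmzap]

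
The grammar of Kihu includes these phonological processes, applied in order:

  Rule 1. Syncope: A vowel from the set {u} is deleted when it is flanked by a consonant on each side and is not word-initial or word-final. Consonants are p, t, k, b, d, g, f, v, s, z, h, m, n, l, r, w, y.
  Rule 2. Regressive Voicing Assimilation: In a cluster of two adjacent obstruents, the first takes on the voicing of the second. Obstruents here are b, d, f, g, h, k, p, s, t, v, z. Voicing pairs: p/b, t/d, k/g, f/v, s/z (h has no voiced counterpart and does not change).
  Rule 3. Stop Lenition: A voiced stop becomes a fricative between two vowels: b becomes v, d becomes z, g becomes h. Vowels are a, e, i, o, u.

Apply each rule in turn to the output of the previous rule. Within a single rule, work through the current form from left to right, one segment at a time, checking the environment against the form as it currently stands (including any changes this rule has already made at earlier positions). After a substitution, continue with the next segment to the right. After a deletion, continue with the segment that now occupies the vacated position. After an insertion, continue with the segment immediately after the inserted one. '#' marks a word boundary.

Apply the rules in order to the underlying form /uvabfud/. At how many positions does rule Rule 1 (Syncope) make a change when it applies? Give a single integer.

1

Rule 1 Syncope: [uvabfud] → [uvabfd]
Rule 2 Regressive Voicing Assimilation: [uvabfd] → [uvapvd]
Rule 3 Stop Lenition: no change — [uvapvd]
Rule Rule 1 changed 1 position(s).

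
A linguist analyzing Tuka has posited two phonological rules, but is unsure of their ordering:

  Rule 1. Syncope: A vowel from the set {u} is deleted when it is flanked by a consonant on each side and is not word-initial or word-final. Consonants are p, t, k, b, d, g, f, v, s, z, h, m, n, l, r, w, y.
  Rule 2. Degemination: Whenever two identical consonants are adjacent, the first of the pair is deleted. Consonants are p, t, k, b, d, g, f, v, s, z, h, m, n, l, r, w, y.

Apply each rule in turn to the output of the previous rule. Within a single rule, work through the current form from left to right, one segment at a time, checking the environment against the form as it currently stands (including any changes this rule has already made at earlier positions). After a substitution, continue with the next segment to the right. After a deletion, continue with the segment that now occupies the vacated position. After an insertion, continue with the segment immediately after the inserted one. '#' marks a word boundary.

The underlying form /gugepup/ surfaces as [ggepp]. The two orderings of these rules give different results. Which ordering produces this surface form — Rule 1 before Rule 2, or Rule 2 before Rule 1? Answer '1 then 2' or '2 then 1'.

Order 1 then 2:
  1 Syncope: [gugepup] → [ggepp]
  2 Degemination: [ggepp] → [gep]
  result: [gep]
Order 2 then 1:
  2 Degemination: no change — [gugepup]
  1 Syncope: [gugepup] → [ggepp]
  result: [ggepp]

2 then 1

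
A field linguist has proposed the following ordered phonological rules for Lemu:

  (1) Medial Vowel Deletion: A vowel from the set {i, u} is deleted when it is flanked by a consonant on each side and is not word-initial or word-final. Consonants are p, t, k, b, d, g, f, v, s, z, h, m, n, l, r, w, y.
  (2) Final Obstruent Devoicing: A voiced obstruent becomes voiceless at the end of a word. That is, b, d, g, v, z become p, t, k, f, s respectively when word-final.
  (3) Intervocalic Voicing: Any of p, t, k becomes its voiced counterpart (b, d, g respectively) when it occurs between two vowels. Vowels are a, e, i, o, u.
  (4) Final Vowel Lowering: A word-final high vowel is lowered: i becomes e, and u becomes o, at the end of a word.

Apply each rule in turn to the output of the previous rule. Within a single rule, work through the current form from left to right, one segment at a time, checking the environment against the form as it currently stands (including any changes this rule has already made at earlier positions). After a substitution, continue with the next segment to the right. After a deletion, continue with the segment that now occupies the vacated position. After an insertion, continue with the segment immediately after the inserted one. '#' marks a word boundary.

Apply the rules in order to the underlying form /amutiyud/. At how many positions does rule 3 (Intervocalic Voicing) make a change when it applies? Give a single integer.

0

(1) Medial Vowel Deletion: [amutiyud] → [amtyd]
(2) Final Obstruent Devoicing: [amtyd] → [amtyt]
(3) Intervocalic Voicing: no change — [amtyt]
(4) Final Vowel Lowering: no change — [amtyt]
Rule 3 changed 0 position(s).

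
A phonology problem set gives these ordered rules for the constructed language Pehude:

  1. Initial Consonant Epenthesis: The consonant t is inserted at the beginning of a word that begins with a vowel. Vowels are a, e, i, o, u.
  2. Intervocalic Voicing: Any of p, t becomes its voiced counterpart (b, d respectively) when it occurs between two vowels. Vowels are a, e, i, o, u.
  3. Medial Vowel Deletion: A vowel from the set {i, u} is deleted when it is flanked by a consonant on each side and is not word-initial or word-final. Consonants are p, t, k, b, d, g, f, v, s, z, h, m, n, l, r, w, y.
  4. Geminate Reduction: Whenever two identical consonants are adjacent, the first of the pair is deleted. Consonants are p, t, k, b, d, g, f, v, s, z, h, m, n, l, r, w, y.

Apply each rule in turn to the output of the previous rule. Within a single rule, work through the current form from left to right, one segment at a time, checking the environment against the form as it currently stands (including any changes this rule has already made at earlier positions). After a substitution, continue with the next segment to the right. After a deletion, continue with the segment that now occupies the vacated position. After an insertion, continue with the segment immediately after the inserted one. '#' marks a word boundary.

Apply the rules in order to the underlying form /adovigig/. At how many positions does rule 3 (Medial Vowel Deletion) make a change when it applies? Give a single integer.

1 Initial Consonant Epenthesis: [adovigig] → [tadovigig]
2 Intervocalic Voicing: no change — [tadovigig]
3 Medial Vowel Deletion: [tadovigig] → [tadovgg]
4 Geminate Reduction: [tadovgg] → [tadovg]
Rule 3 changed 2 position(s).

2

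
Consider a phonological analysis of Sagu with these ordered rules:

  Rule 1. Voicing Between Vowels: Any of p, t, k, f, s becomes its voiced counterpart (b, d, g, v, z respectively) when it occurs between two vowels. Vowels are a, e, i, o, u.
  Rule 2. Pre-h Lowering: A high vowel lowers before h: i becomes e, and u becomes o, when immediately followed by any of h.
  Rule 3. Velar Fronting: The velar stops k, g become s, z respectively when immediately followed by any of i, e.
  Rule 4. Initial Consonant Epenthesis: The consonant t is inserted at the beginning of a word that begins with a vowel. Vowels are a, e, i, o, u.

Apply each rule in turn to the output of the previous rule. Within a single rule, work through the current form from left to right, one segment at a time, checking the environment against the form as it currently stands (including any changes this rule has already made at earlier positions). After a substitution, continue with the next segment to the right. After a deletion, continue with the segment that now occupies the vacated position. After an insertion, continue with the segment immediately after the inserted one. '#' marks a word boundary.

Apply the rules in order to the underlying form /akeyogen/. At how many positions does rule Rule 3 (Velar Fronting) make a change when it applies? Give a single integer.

2

Rule 1 Voicing Between Vowels: [akeyogen] → [ageyogen]
Rule 2 Pre-h Lowering: no change — [ageyogen]
Rule 3 Velar Fronting: [ageyogen] → [azeyozen]
Rule 4 Initial Consonant Epenthesis: [azeyozen] → [tazeyozen]
Rule Rule 3 changed 2 position(s).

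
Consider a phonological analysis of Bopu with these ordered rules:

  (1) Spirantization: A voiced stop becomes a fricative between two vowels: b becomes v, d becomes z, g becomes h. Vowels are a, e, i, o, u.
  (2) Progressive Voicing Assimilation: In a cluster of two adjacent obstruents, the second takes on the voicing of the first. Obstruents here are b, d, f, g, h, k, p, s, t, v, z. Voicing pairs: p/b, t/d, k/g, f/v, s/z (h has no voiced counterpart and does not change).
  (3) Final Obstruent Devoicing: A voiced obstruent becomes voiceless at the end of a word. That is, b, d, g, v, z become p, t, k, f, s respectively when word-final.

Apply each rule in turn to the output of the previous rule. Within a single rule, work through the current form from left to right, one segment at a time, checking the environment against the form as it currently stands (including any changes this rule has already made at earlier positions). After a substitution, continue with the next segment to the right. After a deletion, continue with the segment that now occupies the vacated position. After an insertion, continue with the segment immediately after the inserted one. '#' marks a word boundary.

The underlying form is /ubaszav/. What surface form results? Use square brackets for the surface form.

[uvassaf]

(1) Spirantization: [ubaszav] → [uvaszav]
(2) Progressive Voicing Assimilation: [uvaszav] → [uvassav]
(3) Final Obstruent Devoicing: [uvassav] → [uvassaf]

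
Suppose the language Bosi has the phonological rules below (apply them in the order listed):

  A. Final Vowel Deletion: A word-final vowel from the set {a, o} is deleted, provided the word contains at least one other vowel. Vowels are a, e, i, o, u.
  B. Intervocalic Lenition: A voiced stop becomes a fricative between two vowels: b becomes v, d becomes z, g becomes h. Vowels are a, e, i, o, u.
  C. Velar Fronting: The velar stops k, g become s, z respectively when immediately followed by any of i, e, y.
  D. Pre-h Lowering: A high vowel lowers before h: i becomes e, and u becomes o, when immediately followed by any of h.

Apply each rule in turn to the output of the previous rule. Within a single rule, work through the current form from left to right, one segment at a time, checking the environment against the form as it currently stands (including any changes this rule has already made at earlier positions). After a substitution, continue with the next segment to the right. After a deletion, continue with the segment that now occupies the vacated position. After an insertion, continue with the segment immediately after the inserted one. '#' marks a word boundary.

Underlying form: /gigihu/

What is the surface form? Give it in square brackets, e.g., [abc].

[zehehu]

A Final Vowel Deletion: no change — [gigihu]
B Intervocalic Lenition: [gigihu] → [gihihu]
C Velar Fronting: [gihihu] → [zihihu]
D Pre-h Lowering: [zihihu] → [zehehu]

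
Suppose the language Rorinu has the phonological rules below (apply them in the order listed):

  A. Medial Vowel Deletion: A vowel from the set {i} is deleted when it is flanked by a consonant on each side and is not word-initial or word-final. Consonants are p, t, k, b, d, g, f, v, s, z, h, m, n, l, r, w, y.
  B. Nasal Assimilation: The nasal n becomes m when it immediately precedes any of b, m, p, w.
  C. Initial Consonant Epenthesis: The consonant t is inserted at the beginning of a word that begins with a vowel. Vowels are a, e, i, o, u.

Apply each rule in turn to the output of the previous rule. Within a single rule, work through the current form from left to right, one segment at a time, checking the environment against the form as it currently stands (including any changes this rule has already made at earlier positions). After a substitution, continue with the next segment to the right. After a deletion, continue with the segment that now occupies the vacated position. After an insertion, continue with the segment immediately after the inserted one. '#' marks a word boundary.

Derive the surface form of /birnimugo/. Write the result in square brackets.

[brmmugo]

A Medial Vowel Deletion: [birnimugo] → [brnmugo]
B Nasal Assimilation: [brnmugo] → [brmmugo]
C Initial Consonant Epenthesis: no change — [brmmugo]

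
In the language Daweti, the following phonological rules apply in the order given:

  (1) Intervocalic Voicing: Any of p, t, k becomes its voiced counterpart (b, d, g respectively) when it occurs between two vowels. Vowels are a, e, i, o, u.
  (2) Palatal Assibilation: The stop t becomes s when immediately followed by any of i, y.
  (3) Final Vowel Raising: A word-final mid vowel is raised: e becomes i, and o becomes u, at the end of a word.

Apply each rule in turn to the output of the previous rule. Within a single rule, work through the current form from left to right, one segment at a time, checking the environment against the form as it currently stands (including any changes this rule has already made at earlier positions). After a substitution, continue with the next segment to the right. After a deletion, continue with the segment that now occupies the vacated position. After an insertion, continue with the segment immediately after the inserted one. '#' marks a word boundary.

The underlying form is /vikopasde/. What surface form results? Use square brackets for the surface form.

(1) Intervocalic Voicing: [vikopasde] → [vigobasde]
(2) Palatal Assibilation: no change — [vigobasde]
(3) Final Vowel Raising: [vigobasde] → [vigobasdi]

[vigobasdi]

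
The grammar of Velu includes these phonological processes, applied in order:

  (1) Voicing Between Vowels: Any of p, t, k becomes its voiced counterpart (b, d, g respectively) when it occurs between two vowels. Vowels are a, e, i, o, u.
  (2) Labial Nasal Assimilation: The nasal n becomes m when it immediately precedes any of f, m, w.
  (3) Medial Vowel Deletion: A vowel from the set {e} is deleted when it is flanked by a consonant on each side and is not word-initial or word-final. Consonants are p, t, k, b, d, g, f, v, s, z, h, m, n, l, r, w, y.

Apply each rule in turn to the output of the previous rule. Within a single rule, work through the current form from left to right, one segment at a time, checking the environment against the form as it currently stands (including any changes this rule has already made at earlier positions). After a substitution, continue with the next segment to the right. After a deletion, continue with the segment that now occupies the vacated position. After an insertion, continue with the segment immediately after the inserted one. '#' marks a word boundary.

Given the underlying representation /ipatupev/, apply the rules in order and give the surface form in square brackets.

(1) Voicing Between Vowels: [ipatupev] → [ibadubev]
(2) Labial Nasal Assimilation: no change — [ibadubev]
(3) Medial Vowel Deletion: [ibadubev] → [ibadubv]

[ibadubv]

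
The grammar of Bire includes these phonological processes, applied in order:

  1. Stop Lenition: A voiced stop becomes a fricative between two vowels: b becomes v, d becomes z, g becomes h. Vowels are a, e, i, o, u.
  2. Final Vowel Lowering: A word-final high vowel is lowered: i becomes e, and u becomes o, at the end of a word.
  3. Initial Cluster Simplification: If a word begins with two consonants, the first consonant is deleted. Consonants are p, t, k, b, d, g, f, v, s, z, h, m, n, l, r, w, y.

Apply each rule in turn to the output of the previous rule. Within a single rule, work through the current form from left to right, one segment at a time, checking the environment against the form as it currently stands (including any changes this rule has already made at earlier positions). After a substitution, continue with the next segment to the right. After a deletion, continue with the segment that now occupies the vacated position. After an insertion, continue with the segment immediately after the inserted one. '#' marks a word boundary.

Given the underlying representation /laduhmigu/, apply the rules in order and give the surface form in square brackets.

[lazuhmiho]

1 Stop Lenition: [laduhmigu] → [lazuhmihu]
2 Final Vowel Lowering: [lazuhmihu] → [lazuhmiho]
3 Initial Cluster Simplification: no change — [lazuhmiho]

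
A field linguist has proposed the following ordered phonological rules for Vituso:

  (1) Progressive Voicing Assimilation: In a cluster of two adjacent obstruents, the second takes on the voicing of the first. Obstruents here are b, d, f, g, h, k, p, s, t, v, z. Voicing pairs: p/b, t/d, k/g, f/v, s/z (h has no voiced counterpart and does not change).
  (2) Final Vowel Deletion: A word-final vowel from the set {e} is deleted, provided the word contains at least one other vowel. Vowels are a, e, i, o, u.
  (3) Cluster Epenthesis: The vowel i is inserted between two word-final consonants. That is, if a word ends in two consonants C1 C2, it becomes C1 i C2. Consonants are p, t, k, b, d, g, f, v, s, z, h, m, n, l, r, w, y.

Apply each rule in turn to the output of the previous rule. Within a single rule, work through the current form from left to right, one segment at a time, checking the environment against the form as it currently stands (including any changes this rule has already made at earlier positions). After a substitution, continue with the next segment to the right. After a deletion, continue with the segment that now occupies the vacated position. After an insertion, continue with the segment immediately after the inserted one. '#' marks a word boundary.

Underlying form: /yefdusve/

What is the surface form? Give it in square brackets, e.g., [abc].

(1) Progressive Voicing Assimilation: [yefdusve] → [yeftusfe]
(2) Final Vowel Deletion: [yeftusfe] → [yeftusf]
(3) Cluster Epenthesis: [yeftusf] → [yeftusif]

[yeftusif]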